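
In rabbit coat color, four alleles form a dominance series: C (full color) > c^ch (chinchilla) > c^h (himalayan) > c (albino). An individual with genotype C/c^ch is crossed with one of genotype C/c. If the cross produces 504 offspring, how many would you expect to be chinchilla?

Cross: C/c^ch × C/c
Allele dominance: C > c^ch > c^h > c
Offspring genotypes: 1 C/C, 1 C/c, 1 C/c^ch, 1 c^ch/c
Phenotype counts: 3 full color, 1 chinchilla
chinchilla: 1 out of 4 → fraction 1/4
Expected count = 1/4 × 504 = 126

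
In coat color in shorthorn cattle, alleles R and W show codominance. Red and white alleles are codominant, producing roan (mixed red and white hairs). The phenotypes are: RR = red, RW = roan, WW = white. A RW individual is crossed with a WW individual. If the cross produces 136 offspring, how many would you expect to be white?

Punnett square for RW × WW:
Offspring genotypes: 2 RW, 2 WW
Phenotype counts: 2 roan, 2 white
white: 2 out of 4 → fraction 1/2
Expected count = 1/2 × 136 = 68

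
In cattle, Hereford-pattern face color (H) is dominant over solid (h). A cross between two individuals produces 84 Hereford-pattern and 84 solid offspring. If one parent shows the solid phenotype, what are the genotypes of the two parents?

Observed offspring: 84 Hereford-pattern, 84 solid
The observed ratio simplifies to 1:1. One parent shows solid, so its genotype must be hh. A 1:1 offspring split requires the other parent to be heterozygous (Hh).
Parent genotypes: hh × Hh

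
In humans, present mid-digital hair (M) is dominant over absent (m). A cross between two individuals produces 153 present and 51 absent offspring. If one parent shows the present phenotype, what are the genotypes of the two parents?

Observed offspring: 153 present, 51 absent
The observed ratio simplifies to 3:1. Absent (mm) offspring appear, so each parent must contribute one m allele. The parent stated to show present carries M, so it is Mm. The other parent is then either Mm or mm: Mm × mm would give a 1:1 split, whereas Mm × Mm gives 3:1 — matching the data. So both parents are heterozygous (Mm × Mm).
Parent genotypes: Mm × Mm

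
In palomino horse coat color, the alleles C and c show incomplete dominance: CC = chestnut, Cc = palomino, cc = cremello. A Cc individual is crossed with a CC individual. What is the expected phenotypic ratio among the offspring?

Punnett square for Cc × CC:
Offspring genotypes: 2 CC, 2 Cc
Phenotype counts: 2 chestnut, 2 palomino
Ratio: 1 chestnut : 1 palomino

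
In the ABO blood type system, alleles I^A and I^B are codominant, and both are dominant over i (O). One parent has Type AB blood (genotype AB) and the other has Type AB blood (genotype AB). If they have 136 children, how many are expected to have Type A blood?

Cross: AB × AB
Possible offspring genotypes: 1 AA, 2 AB, 1 BB
Blood type counts: 1 Type A, 2 Type AB, 1 Type B
Probability of Type A: 1/4
Expected count = 1/4 × 136 = 34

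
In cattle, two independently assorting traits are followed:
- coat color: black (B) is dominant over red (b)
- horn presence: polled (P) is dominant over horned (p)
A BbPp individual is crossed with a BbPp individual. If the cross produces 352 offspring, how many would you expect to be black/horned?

Dihybrid cross BbPp × BbPp — consider each gene separately:
coat color: Bb × Bb → 1 BB, 2 Bb, 1 bb → 3 B_ : 1 bb (out of 4)
horn presence: Pp × Pp → 1 PP, 2 Pp, 1 pp → 3 P_ : 1 pp (out of 4)
Combine (counts out of 4 × 4 = 16): black/polled (B_P_) = 3×3 = 9; black/horned (B_pp) = 3×1 = 3; red/polled (bbP_) = 1×3 = 3; red/horned (bbpp) = 1×1 = 1
Phenotype counts (out of 16): 9 black/polled, 3 black/horned, 3 red/polled, 1 red/horned
black/horned: 3 out of 16 → fraction 3/16
Expected count = 3/16 × 352 = 66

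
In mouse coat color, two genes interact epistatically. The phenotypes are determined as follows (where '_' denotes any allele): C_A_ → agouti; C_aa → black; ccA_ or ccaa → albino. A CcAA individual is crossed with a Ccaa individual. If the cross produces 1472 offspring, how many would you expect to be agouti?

Cross: CcAA × Ccaa — consider each gene separately:
C gene: Cc × Cc → 1 CC, 2 Cc, 1 cc → 3 C_ : 1 cc (out of 4)
A gene: AA × aa → 4 Aa → 4 A_ (out of 4)
Genotype classes (out of 4 × 4 = 16): C_A_ = 3×4 = 12; ccA_ = 1×4 = 4
Apply the phenotype rules: C_A_ (12) → agouti; ccA_ (4) → albino
Phenotype counts (out of 16): 12 agouti, 4 albino
agouti: 12 out of 16 → fraction 3/4
Expected count = 3/4 × 1472 = 1104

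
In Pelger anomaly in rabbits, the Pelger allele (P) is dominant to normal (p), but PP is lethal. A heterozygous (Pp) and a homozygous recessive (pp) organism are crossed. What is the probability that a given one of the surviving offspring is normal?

Cross: Pp × pp
Punnett square offspring (before lethality): 2 Pp, 2 pp
No PP offspring are produced in this cross.
normal: 2 out of 4
Probability: 2/4 = 1/2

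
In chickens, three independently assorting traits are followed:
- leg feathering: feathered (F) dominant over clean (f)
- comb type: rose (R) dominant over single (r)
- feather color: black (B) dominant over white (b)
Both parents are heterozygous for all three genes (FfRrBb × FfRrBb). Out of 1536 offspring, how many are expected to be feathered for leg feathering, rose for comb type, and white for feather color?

Trihybrid cross: FfRrBb × FfRrBb
Each trait segregates independently with a 3:1 phenotypic ratio, so each gene contributes 3/4 (dominant) or 1/4 (recessive).
Target: feathered (leg feathering), rose (comb type), white (feather color)
Probability = product of independent per-trait probabilities
= 3/4 × 3/4 × 1/4 = 9/64
Expected count = 9/64 × 1536 = 216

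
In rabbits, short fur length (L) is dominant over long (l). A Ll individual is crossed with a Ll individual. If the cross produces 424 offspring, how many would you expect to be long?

Punnett square for Ll × Ll:
Offspring genotypes: 1 LL, 2 Ll, 1 ll
short: 3, long: 1
long: 1 out of 4 → fraction 1/4
Expected count = 1/4 × 424 = 106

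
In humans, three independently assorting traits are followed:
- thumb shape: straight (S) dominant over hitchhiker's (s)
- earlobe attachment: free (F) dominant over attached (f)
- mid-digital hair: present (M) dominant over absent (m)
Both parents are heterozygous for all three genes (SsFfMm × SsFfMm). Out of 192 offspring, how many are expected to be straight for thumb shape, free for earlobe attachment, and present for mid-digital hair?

Trihybrid cross: SsFfMm × SsFfMm
Each trait segregates independently with a 3:1 phenotypic ratio, so each gene contributes 3/4 (dominant) or 1/4 (recessive).
Target: straight (thumb shape), free (earlobe attachment), present (mid-digital hair)
Probability = product of independent per-trait probabilities
= 3/4 × 3/4 × 3/4 = 27/64
Expected count = 27/64 × 192 = 81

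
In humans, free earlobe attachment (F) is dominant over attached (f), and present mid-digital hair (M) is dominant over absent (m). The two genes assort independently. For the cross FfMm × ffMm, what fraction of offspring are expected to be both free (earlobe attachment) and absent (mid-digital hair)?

Dihybrid cross FfMm × ffMm — consider each gene separately:
earlobe attachment: Ff × ff → 2 Ff, 2 ff → 2 F_ : 2 ff (out of 4)
mid-digital hair: Mm × Mm → 1 MM, 2 Mm, 1 mm → 3 M_ : 1 mm (out of 4)
Looking for: free (F_) and absent (mm)
P(free) = 2/4, P(absent) = 1/4
P(both) = 2/4 × 1/4 = 2/16 = 1/8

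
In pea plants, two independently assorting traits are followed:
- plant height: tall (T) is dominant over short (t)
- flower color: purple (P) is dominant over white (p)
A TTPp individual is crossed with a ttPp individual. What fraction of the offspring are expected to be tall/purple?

Dihybrid cross TTPp × ttPp — consider each gene separately:
plant height: TT × tt → 4 Tt → 4 T_ (out of 4)
flower color: Pp × Pp → 1 PP, 2 Pp, 1 pp → 3 P_ : 1 pp (out of 4)
Combine (counts out of 4 × 4 = 16): tall/purple (T_P_) = 4×3 = 12; tall/white (T_pp) = 4×1 = 4
Phenotype counts (out of 16): 12 tall/purple, 4 tall/white
tall/purple: 12 out of 16
Probability: 12/16 = 3/4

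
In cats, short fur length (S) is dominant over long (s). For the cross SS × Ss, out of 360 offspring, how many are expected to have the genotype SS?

Punnett square for SS × Ss:
Offspring genotypes: 2 SS, 2 Ss
Total offspring: 4
Count with target: 2
Probability: 2/4 = 1/2
Expected count = 1/2 × 360 = 180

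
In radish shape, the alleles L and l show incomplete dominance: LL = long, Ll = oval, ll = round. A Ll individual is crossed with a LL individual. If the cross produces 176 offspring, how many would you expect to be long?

Punnett square for Ll × LL:
Offspring genotypes: 2 LL, 2 Ll
Phenotype counts: 2 long, 2 oval
long: 2 out of 4 → fraction 1/2
Expected count = 1/2 × 176 = 88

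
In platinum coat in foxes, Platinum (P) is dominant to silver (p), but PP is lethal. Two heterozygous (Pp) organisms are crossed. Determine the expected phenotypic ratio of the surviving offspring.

Cross: Pp × Pp
Punnett square offspring (before lethality): 1 PP, 2 Pp, 1 pp
The PP genotype is lethal (embryos die); surviving offspring: 2 Pp, 1 pp
Ratio: 2 platinum : 1 silver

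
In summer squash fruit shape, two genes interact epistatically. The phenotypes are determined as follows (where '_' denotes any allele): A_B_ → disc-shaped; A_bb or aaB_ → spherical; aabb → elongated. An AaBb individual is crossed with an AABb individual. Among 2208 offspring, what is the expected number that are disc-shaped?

Cross: AaBb × AABb — consider each gene separately:
A gene: Aa × AA → 2 AA, 2 Aa → 4 A_ (out of 4)
B gene: Bb × Bb → 1 BB, 2 Bb, 1 bb → 3 B_ : 1 bb (out of 4)
Genotype classes (out of 4 × 4 = 16): A_B_ = 4×3 = 12; A_bb = 4×1 = 4
Apply the phenotype rules: A_B_ (12) → disc-shaped; A_bb (4) → spherical
Phenotype counts (out of 16): 12 disc-shaped, 4 spherical
disc-shaped: 12 out of 16 → fraction 3/4
Expected count = 3/4 × 2208 = 1656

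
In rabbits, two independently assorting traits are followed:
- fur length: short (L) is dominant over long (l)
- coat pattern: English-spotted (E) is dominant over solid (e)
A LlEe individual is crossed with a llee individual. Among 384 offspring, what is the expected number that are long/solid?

Dihybrid cross LlEe × llee — consider each gene separately:
fur length: Ll × ll → 2 Ll, 2 ll → 2 L_ : 2 ll (out of 4)
coat pattern: Ee × ee → 2 Ee, 2 ee → 2 E_ : 2 ee (out of 4)
Combine (counts out of 4 × 4 = 16): short/English-spotted (L_E_) = 2×2 = 4; short/solid (L_ee) = 2×2 = 4; long/English-spotted (llE_) = 2×2 = 4; long/solid (llee) = 2×2 = 4
Phenotype counts (out of 16): 4 short/English-spotted, 4 short/solid, 4 long/English-spotted, 4 long/solid
long/solid: 4 out of 16 → fraction 1/4
Expected count = 1/4 × 384 = 96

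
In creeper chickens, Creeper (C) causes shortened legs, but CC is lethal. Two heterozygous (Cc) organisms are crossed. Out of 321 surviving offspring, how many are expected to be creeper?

Cross: Cc × Cc
Punnett square offspring (before lethality): 1 CC, 2 Cc, 1 cc
The CC genotype is lethal (embryos die); surviving offspring: 2 Cc, 1 cc
creeper: 2 out of 3 → fraction 2/3
Expected count = 2/3 × 321 = 214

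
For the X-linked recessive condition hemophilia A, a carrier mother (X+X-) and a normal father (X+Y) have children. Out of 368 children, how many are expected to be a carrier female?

Cross: X+X- × X+Y
Offspring: 1 X+X+, 1 X+Y, 1 X+X-, 1 X-Y
Probability of a carrier female: 1/4
Expected count = 1/4 × 368 = 92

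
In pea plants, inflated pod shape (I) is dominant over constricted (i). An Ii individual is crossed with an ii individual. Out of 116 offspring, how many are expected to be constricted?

Punnett square for Ii × ii:
Offspring genotypes: 2 Ii, 2 ii
inflated: 2, constricted: 2
constricted: 2 out of 4 → fraction 1/2
Expected count = 1/2 × 116 = 58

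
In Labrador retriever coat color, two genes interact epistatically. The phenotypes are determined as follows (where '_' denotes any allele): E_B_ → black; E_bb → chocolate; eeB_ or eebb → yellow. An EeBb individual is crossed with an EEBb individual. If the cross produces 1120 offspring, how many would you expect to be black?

Cross: EeBb × EEBb — consider each gene separately:
E gene: Ee × EE → 2 EE, 2 Ee → 4 E_ (out of 4)
B gene: Bb × Bb → 1 BB, 2 Bb, 1 bb → 3 B_ : 1 bb (out of 4)
Genotype classes (out of 4 × 4 = 16): E_B_ = 4×3 = 12; E_bb = 4×1 = 4
Apply the phenotype rules: E_B_ (12) → black; E_bb (4) → chocolate
Phenotype counts (out of 16): 12 black, 4 chocolate
black: 12 out of 16 → fraction 3/4
Expected count = 3/4 × 1120 = 840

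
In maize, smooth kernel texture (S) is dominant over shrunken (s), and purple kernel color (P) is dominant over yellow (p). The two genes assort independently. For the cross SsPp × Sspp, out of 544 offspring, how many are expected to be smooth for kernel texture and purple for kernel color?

Dihybrid cross SsPp × Sspp — consider each gene separately:
kernel texture: Ss × Ss → 1 SS, 2 Ss, 1 ss → 3 S_ : 1 ss (out of 4)
kernel color: Pp × pp → 2 Pp, 2 pp → 2 P_ : 2 pp (out of 4)
Looking for: smooth (S_) and purple (P_)
P(smooth) = 3/4, P(purple) = 2/4
P(both) = 3/4 × 2/4 = 6/16 = 3/8
Expected count = 3/8 × 544 = 204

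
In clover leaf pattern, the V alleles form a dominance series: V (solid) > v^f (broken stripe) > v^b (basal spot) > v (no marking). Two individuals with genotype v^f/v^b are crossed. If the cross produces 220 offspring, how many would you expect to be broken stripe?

Cross: v^f/v^b × v^f/v^b
Allele dominance: V > v^f > v^b > v
Offspring genotypes: 1 v^f/v^f, 2 v^f/v^b, 1 v^b/v^b
Phenotype counts: 3 broken stripe, 1 basal spot
broken stripe: 3 out of 4 → fraction 3/4
Expected count = 3/4 × 220 = 165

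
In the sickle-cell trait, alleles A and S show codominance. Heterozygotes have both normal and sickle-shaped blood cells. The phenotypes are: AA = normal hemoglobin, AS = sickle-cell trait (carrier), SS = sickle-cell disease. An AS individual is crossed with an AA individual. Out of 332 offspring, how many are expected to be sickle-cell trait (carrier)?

Punnett square for AS × AA:
Offspring genotypes: 2 AA, 2 AS
Phenotype counts: 2 normal hemoglobin, 2 sickle-cell trait (carrier)
sickle-cell trait (carrier): 2 out of 4 → fraction 1/2
Expected count = 1/2 × 332 = 166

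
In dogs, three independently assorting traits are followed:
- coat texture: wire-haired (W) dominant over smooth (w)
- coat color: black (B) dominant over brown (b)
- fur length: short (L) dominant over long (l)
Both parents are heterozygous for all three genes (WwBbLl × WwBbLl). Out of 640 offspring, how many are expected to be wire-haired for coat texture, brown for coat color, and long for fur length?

Trihybrid cross: WwBbLl × WwBbLl
Each trait segregates independently with a 3:1 phenotypic ratio, so each gene contributes 3/4 (dominant) or 1/4 (recessive).
Target: wire-haired (coat texture), brown (coat color), long (fur length)
Probability = product of independent per-trait probabilities
= 3/4 × 1/4 × 1/4 = 3/64
Expected count = 3/64 × 640 = 30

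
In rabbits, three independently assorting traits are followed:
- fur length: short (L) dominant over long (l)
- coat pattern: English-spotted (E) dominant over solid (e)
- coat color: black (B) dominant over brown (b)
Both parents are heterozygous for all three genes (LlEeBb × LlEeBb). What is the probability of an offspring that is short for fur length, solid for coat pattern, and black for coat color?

Trihybrid cross: LlEeBb × LlEeBb
Each trait segregates independently with a 3:1 phenotypic ratio, so each gene contributes 3/4 (dominant) or 1/4 (recessive).
Target: short (fur length), solid (coat pattern), black (coat color)
Probability = product of independent per-trait probabilities
= 3/4 × 1/4 × 3/4 = 9/64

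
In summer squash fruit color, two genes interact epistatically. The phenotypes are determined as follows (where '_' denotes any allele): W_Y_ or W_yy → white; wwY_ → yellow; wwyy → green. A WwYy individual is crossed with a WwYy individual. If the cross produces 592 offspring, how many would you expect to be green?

Cross: WwYy × WwYy — consider each gene separately:
W gene: Ww × Ww → 1 WW, 2 Ww, 1 ww → 3 W_ : 1 ww (out of 4)
Y gene: Yy × Yy → 1 YY, 2 Yy, 1 yy → 3 Y_ : 1 yy (out of 4)
Genotype classes (out of 4 × 4 = 16): W_Y_ = 3×3 = 9; W_yy = 3×1 = 3; wwY_ = 1×3 = 3; wwyy = 1×1 = 1
Apply the phenotype rules: W_Y_ (9) + W_yy (3) → white; wwY_ (3) → yellow; wwyy (1) → green
Phenotype counts (out of 16): 12 white, 3 yellow, 1 green
green: 1 out of 16 → fraction 1/16
Expected count = 1/16 × 592 = 37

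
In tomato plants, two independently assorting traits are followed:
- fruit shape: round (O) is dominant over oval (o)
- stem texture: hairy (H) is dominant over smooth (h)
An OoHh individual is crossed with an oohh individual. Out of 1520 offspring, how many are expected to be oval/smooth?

Dihybrid cross OoHh × oohh — consider each gene separately:
fruit shape: Oo × oo → 2 Oo, 2 oo → 2 O_ : 2 oo (out of 4)
stem texture: Hh × hh → 2 Hh, 2 hh → 2 H_ : 2 hh (out of 4)
Combine (counts out of 4 × 4 = 16): round/hairy (O_H_) = 2×2 = 4; round/smooth (O_hh) = 2×2 = 4; oval/hairy (ooH_) = 2×2 = 4; oval/smooth (oohh) = 2×2 = 4
Phenotype counts (out of 16): 4 round/hairy, 4 round/smooth, 4 oval/hairy, 4 oval/smooth
oval/smooth: 4 out of 16 → fraction 1/4
Expected count = 1/4 × 1520 = 380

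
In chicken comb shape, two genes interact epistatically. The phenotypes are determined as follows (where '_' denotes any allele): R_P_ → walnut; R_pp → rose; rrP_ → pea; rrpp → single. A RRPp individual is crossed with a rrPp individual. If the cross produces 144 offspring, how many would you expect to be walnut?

Cross: RRPp × rrPp — consider each gene separately:
R gene: RR × rr → 4 Rr → 4 R_ (out of 4)
P gene: Pp × Pp → 1 PP, 2 Pp, 1 pp → 3 P_ : 1 pp (out of 4)
Genotype classes (out of 4 × 4 = 16): R_P_ = 4×3 = 12; R_pp = 4×1 = 4
Apply the phenotype rules: R_P_ (12) → walnut; R_pp (4) → rose
Phenotype counts (out of 16): 12 walnut, 4 rose
walnut: 12 out of 16 → fraction 3/4
Expected count = 3/4 × 144 = 108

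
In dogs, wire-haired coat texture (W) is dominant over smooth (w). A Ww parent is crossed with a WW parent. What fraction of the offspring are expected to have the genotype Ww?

Punnett square for Ww × WW:
Offspring genotypes: 2 WW, 2 Ww
Total offspring: 4
Count with target: 2
Probability: 2/4 = 1/2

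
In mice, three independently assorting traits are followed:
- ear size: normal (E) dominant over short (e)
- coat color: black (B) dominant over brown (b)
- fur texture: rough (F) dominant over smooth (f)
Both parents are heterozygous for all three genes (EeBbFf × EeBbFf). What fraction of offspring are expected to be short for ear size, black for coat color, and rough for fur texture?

Trihybrid cross: EeBbFf × EeBbFf
Each trait segregates independently with a 3:1 phenotypic ratio, so each gene contributes 3/4 (dominant) or 1/4 (recessive).
Target: short (ear size), black (coat color), rough (fur texture)
Probability = product of independent per-trait probabilities
= 1/4 × 3/4 × 3/4 = 9/64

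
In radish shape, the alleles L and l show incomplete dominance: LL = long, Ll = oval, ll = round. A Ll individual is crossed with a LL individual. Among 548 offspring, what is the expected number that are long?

Punnett square for Ll × LL:
Offspring genotypes: 2 LL, 2 Ll
Phenotype counts: 2 long, 2 oval
long: 2 out of 4 → fraction 1/2
Expected count = 1/2 × 548 = 274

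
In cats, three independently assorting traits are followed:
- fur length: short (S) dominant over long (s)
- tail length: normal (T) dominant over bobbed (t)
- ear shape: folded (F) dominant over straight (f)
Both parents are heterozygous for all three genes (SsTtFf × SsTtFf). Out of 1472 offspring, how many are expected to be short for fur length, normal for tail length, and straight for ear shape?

Trihybrid cross: SsTtFf × SsTtFf
Each trait segregates independently with a 3:1 phenotypic ratio, so each gene contributes 3/4 (dominant) or 1/4 (recessive).
Target: short (fur length), normal (tail length), straight (ear shape)
Probability = product of independent per-trait probabilities
= 3/4 × 3/4 × 1/4 = 9/64
Expected count = 9/64 × 1472 = 207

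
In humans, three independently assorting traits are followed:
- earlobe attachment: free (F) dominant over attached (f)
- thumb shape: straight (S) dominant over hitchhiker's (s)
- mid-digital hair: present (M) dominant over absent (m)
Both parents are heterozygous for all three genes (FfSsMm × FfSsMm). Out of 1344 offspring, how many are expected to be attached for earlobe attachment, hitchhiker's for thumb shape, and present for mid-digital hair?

Trihybrid cross: FfSsMm × FfSsMm
Each trait segregates independently with a 3:1 phenotypic ratio, so each gene contributes 3/4 (dominant) or 1/4 (recessive).
Target: attached (earlobe attachment), hitchhiker's (thumb shape), present (mid-digital hair)
Probability = product of independent per-trait probabilities
= 1/4 × 1/4 × 3/4 = 3/64
Expected count = 3/64 × 1344 = 63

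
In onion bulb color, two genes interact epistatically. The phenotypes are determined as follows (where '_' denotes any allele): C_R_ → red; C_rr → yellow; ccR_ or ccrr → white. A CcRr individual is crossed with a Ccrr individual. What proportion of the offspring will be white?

Cross: CcRr × Ccrr — consider each gene separately:
C gene: Cc × Cc → 1 CC, 2 Cc, 1 cc → 3 C_ : 1 cc (out of 4)
R gene: Rr × rr → 2 Rr, 2 rr → 2 R_ : 2 rr (out of 4)
Genotype classes (out of 4 × 4 = 16): C_R_ = 3×2 = 6; C_rr = 3×2 = 6; ccR_ = 1×2 = 2; ccrr = 1×2 = 2
Apply the phenotype rules: C_R_ (6) → red; C_rr (6) → yellow; ccR_ (2) + ccrr (2) → white
Phenotype counts (out of 16): 6 red, 6 yellow, 4 white
white: 4 out of 16
Probability: 4/16 = 1/4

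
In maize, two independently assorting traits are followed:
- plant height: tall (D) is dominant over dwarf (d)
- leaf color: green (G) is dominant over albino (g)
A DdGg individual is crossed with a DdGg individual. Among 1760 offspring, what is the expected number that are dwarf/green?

Dihybrid cross DdGg × DdGg — consider each gene separately:
plant height: Dd × Dd → 1 DD, 2 Dd, 1 dd → 3 D_ : 1 dd (out of 4)
leaf color: Gg × Gg → 1 GG, 2 Gg, 1 gg → 3 G_ : 1 gg (out of 4)
Combine (counts out of 4 × 4 = 16): tall/green (D_G_) = 3×3 = 9; tall/albino (D_gg) = 3×1 = 3; dwarf/green (ddG_) = 1×3 = 3; dwarf/albino (ddgg) = 1×1 = 1
Phenotype counts (out of 16): 9 tall/green, 3 tall/albino, 3 dwarf/green, 1 dwarf/albino
dwarf/green: 3 out of 16 → fraction 3/16
Expected count = 3/16 × 1760 = 330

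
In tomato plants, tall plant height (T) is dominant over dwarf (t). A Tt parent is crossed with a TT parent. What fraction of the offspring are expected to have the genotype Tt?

Punnett square for Tt × TT:
Offspring genotypes: 2 TT, 2 Tt
Total offspring: 4
Count with target: 2
Probability: 2/4 = 1/2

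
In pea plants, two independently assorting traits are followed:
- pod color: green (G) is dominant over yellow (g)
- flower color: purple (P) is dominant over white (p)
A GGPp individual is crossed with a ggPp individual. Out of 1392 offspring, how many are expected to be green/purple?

Dihybrid cross GGPp × ggPp — consider each gene separately:
pod color: GG × gg → 4 Gg → 4 G_ (out of 4)
flower color: Pp × Pp → 1 PP, 2 Pp, 1 pp → 3 P_ : 1 pp (out of 4)
Combine (counts out of 4 × 4 = 16): green/purple (G_P_) = 4×3 = 12; green/white (G_pp) = 4×1 = 4
Phenotype counts (out of 16): 12 green/purple, 4 green/white
green/purple: 12 out of 16 → fraction 3/4
Expected count = 3/4 × 1392 = 1044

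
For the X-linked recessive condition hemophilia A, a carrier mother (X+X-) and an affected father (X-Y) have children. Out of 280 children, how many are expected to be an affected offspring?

Cross: X+X- × X-Y
Offspring: 1 X+X-, 1 X+Y, 1 X-X-, 1 X-Y
Probability of an affected offspring: 2/4 = 1/2
Expected count = 1/2 × 280 = 140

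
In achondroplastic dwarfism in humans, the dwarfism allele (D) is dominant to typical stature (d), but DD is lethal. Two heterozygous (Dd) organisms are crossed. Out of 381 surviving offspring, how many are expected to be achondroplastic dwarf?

Cross: Dd × Dd
Punnett square offspring (before lethality): 1 DD, 2 Dd, 1 dd
The DD genotype is lethal (embryos die); surviving offspring: 2 Dd, 1 dd
achondroplastic dwarf: 2 out of 3 → fraction 2/3
Expected count = 2/3 × 381 = 254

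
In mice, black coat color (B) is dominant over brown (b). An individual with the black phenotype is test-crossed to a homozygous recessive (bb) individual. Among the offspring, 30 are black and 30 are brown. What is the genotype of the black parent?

Test cross: ? × bb
Offspring: 30 black, 30 brown — approximately 1:1.
A 1:1 ratio in a test cross indicates the unknown parent is heterozygous (Bb).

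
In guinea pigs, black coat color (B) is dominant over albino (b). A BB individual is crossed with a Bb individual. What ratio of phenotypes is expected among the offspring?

Punnett square for BB × Bb:
Offspring genotypes: 2 BB, 2 Bb
black: 4, albino: 0
Ratio: all black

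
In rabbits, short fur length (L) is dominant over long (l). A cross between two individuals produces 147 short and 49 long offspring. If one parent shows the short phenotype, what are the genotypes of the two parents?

Observed offspring: 147 short, 49 long
The observed ratio simplifies to 3:1. Long (ll) offspring appear, so each parent must contribute one l allele. The parent stated to show short carries L, so it is Ll. The other parent is then either Ll or ll: Ll × ll would give a 1:1 split, whereas Ll × Ll gives 3:1 — matching the data. So both parents are heterozygous (Ll × Ll).
Parent genotypes: Ll × Ll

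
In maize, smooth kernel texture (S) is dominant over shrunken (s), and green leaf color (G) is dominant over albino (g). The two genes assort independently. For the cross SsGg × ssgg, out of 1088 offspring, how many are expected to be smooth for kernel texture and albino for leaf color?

Dihybrid cross SsGg × ssgg — consider each gene separately:
kernel texture: Ss × ss → 2 Ss, 2 ss → 2 S_ : 2 ss (out of 4)
leaf color: Gg × gg → 2 Gg, 2 gg → 2 G_ : 2 gg (out of 4)
Looking for: smooth (S_) and albino (gg)
P(smooth) = 2/4, P(albino) = 2/4
P(both) = 2/4 × 2/4 = 4/16 = 1/4
Expected count = 1/4 × 1088 = 272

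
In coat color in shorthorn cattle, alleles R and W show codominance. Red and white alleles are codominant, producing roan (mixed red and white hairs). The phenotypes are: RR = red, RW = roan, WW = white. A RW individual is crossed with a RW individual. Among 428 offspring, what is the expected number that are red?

Punnett square for RW × RW:
Offspring genotypes: 1 RR, 2 RW, 1 WW
Phenotype counts: 1 red, 2 roan, 1 white
red: 1 out of 4 → fraction 1/4
Expected count = 1/4 × 428 = 107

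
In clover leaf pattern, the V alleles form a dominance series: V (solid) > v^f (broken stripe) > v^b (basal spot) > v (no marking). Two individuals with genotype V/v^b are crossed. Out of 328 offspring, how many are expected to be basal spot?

Cross: V/v^b × V/v^b
Allele dominance: V > v^f > v^b > v
Offspring genotypes: 1 V/V, 2 V/v^b, 1 v^b/v^b
Phenotype counts: 3 solid, 1 basal spot
basal spot: 1 out of 4 → fraction 1/4
Expected count = 1/4 × 328 = 82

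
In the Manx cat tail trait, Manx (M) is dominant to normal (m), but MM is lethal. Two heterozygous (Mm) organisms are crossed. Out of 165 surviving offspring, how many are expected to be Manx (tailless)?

Cross: Mm × Mm
Punnett square offspring (before lethality): 1 MM, 2 Mm, 1 mm
The MM genotype is lethal (embryos die); surviving offspring: 2 Mm, 1 mm
Manx (tailless): 2 out of 3 → fraction 2/3
Expected count = 2/3 × 165 = 110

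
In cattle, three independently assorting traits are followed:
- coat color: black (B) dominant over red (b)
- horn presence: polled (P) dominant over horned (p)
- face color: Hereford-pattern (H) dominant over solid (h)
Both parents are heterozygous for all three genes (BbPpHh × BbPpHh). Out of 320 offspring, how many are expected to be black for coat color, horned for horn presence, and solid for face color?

Trihybrid cross: BbPpHh × BbPpHh
Each trait segregates independently with a 3:1 phenotypic ratio, so each gene contributes 3/4 (dominant) or 1/4 (recessive).
Target: black (coat color), horned (horn presence), solid (face color)
Probability = product of independent per-trait probabilities
= 3/4 × 1/4 × 1/4 = 3/64
Expected count = 3/64 × 320 = 15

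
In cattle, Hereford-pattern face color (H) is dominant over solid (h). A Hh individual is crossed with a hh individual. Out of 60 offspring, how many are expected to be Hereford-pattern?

Punnett square for Hh × hh:
Offspring genotypes: 2 Hh, 2 hh
Hereford-pattern: 2, solid: 2
Hereford-pattern: 2 out of 4 → fraction 1/2
Expected count = 1/2 × 60 = 30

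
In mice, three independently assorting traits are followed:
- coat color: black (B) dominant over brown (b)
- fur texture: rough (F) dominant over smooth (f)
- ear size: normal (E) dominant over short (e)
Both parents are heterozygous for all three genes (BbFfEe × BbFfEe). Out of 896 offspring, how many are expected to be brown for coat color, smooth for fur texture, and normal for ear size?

Trihybrid cross: BbFfEe × BbFfEe
Each trait segregates independently with a 3:1 phenotypic ratio, so each gene contributes 3/4 (dominant) or 1/4 (recessive).
Target: brown (coat color), smooth (fur texture), normal (ear size)
Probability = product of independent per-trait probabilities
= 1/4 × 1/4 × 3/4 = 3/64
Expected count = 3/64 × 896 = 42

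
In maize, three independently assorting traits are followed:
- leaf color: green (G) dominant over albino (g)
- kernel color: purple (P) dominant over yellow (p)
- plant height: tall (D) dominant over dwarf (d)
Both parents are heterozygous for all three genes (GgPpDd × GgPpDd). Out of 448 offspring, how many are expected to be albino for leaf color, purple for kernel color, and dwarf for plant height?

Trihybrid cross: GgPpDd × GgPpDd
Each trait segregates independently with a 3:1 phenotypic ratio, so each gene contributes 3/4 (dominant) or 1/4 (recessive).
Target: albino (leaf color), purple (kernel color), dwarf (plant height)
Probability = product of independent per-trait probabilities
= 1/4 × 3/4 × 1/4 = 3/64
Expected count = 3/64 × 448 = 21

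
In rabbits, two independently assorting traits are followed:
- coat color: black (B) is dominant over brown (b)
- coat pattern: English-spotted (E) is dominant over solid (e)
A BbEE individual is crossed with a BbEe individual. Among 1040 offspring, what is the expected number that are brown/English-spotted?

Dihybrid cross BbEE × BbEe — consider each gene separately:
coat color: Bb × Bb → 1 BB, 2 Bb, 1 bb → 3 B_ : 1 bb (out of 4)
coat pattern: EE × Ee → 2 EE, 2 Ee → 4 E_ (out of 4)
Combine (counts out of 4 × 4 = 16): black/English-spotted (B_E_) = 3×4 = 12; brown/English-spotted (bbE_) = 1×4 = 4
Phenotype counts (out of 16): 12 black/English-spotted, 4 brown/English-spotted
brown/English-spotted: 4 out of 16 → fraction 1/4
Expected count = 1/4 × 1040 = 260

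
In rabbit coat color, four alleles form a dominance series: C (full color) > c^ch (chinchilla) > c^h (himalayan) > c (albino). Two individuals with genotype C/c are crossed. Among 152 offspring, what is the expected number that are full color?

Cross: C/c × C/c
Allele dominance: C > c^ch > c^h > c
Offspring genotypes: 1 C/C, 2 C/c, 1 c/c
Phenotype counts: 3 full color, 1 albino
full color: 3 out of 4 → fraction 3/4
Expected count = 3/4 × 152 = 114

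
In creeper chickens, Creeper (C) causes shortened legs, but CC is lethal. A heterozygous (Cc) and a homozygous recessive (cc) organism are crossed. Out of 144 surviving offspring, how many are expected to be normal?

Cross: Cc × cc
Punnett square offspring (before lethality): 2 Cc, 2 cc
No CC offspring are produced in this cross.
normal: 2 out of 4 → fraction 1/2
Expected count = 1/2 × 144 = 72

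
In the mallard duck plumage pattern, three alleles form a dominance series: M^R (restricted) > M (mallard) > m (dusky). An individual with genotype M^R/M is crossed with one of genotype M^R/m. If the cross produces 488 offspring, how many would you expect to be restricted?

Cross: M^R/M × M^R/m
Allele dominance: M^R > M > m
Offspring genotypes: 1 M^R/M^R, 1 M^R/m, 1 M^R/M, 1 M/m
Phenotype counts: 3 restricted, 1 mallard
restricted: 3 out of 4 → fraction 3/4
Expected count = 3/4 × 488 = 366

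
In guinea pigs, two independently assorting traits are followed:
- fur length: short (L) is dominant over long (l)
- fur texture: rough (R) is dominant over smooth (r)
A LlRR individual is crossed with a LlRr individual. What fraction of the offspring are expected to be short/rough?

Dihybrid cross LlRR × LlRr — consider each gene separately:
fur length: Ll × Ll → 1 LL, 2 Ll, 1 ll → 3 L_ : 1 ll (out of 4)
fur texture: RR × Rr → 2 RR, 2 Rr → 4 R_ (out of 4)
Combine (counts out of 4 × 4 = 16): short/rough (L_R_) = 3×4 = 12; long/rough (llR_) = 1×4 = 4
Phenotype counts (out of 16): 12 short/rough, 4 long/rough
short/rough: 12 out of 16
Probability: 12/16 = 3/4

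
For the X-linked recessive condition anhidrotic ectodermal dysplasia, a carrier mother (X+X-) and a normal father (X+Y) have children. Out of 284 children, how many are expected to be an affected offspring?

Cross: X+X- × X+Y
Offspring: 1 X+X+, 1 X+Y, 1 X+X-, 1 X-Y
Probability of an affected offspring: 1/4
Expected count = 1/4 × 284 = 71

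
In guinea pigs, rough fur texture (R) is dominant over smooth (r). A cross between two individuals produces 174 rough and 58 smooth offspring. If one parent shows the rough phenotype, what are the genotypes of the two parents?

Observed offspring: 174 rough, 58 smooth
The observed ratio simplifies to 3:1. Smooth (rr) offspring appear, so each parent must contribute one r allele. The parent stated to show rough carries R, so it is Rr. The other parent is then either Rr or rr: Rr × rr would give a 1:1 split, whereas Rr × Rr gives 3:1 — matching the data. So both parents are heterozygous (Rr × Rr).
Parent genotypes: Rr × Rr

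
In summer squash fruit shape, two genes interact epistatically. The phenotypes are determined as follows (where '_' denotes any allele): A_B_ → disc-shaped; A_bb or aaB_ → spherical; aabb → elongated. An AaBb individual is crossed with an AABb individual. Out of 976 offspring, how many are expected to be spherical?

Cross: AaBb × AABb — consider each gene separately:
A gene: Aa × AA → 2 AA, 2 Aa → 4 A_ (out of 4)
B gene: Bb × Bb → 1 BB, 2 Bb, 1 bb → 3 B_ : 1 bb (out of 4)
Genotype classes (out of 4 × 4 = 16): A_B_ = 4×3 = 12; A_bb = 4×1 = 4
Apply the phenotype rules: A_B_ (12) → disc-shaped; A_bb (4) → spherical
Phenotype counts (out of 16): 12 disc-shaped, 4 spherical
spherical: 4 out of 16 → fraction 1/4
Expected count = 1/4 × 976 = 244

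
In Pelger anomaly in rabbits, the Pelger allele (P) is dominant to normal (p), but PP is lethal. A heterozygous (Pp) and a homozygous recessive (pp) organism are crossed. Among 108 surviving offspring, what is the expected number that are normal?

Cross: Pp × pp
Punnett square offspring (before lethality): 2 Pp, 2 pp
No PP offspring are produced in this cross.
normal: 2 out of 4 → fraction 1/2
Expected count = 1/2 × 108 = 54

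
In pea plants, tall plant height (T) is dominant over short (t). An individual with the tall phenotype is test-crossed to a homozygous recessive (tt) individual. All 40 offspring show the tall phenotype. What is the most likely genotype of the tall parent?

Test cross: ? × tt
All offspring are tall.
If the unknown parent were heterozygous (Tt), about half of 40 offspring would be short; none are. The unknown parent is most likely homozygous dominant (TT).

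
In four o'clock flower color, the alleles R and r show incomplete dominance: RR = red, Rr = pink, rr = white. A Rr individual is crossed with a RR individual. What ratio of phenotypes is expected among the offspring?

Punnett square for Rr × RR:
Offspring genotypes: 2 RR, 2 Rr
Phenotype counts: 2 red, 2 pink
Ratio: 1 red : 1 pink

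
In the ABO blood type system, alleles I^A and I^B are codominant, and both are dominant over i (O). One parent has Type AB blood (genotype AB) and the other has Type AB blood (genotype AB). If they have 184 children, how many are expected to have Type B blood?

Cross: AB × AB
Possible offspring genotypes: 1 AA, 2 AB, 1 BB
Blood type counts: 1 Type A, 2 Type AB, 1 Type B
Probability of Type B: 1/4
Expected count = 1/4 × 184 = 46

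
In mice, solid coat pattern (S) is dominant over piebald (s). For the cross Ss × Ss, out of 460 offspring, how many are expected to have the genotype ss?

Punnett square for Ss × Ss:
Offspring genotypes: 1 SS, 2 Ss, 1 ss
Total offspring: 4
Count with target: 1
Probability: 1/4
Expected count = 1/4 × 460 = 115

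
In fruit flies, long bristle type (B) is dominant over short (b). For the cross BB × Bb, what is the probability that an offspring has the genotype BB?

Punnett square for BB × Bb:
Offspring genotypes: 2 BB, 2 Bb
Total offspring: 4
Count with target: 2
Probability: 2/4 = 1/2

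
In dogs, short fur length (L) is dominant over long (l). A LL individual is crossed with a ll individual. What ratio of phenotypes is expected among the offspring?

Punnett square for LL × ll:
Offspring genotypes: 4 Ll
short: 4, long: 0
Ratio: all short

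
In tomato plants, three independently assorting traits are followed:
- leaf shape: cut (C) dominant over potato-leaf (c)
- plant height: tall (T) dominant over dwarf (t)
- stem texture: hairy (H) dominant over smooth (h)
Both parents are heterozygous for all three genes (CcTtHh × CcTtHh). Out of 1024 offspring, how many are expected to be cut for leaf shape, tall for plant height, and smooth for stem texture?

Trihybrid cross: CcTtHh × CcTtHh
Each trait segregates independently with a 3:1 phenotypic ratio, so each gene contributes 3/4 (dominant) or 1/4 (recessive).
Target: cut (leaf shape), tall (plant height), smooth (stem texture)
Probability = product of independent per-trait probabilities
= 3/4 × 3/4 × 1/4 = 9/64
Expected count = 9/64 × 1024 = 144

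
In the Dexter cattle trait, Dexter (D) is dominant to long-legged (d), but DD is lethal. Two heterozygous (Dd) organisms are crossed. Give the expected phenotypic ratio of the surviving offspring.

Cross: Dd × Dd
Punnett square offspring (before lethality): 1 DD, 2 Dd, 1 dd
The DD genotype is lethal (embryos die); surviving offspring: 2 Dd, 1 dd
Ratio: 2 Dexter (short-legged) : 1 long-legged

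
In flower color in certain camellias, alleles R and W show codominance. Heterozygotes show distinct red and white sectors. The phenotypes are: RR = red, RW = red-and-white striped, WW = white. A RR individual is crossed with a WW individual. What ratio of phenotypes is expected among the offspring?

Punnett square for RR × WW:
Offspring genotypes: 4 RW
Phenotype counts: 4 red-and-white striped
Ratio: all red-and-white striped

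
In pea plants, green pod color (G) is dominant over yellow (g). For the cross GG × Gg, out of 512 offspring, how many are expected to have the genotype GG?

Punnett square for GG × Gg:
Offspring genotypes: 2 GG, 2 Gg
Total offspring: 4
Count with target: 2
Probability: 2/4 = 1/2
Expected count = 1/2 × 512 = 256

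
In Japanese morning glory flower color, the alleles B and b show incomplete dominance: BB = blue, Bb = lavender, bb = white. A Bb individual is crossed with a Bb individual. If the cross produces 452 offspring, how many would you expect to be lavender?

Punnett square for Bb × Bb:
Offspring genotypes: 1 BB, 2 Bb, 1 bb
Phenotype counts: 1 blue, 2 lavender, 1 white
lavender: 2 out of 4 → fraction 1/2
Expected count = 1/2 × 452 = 226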